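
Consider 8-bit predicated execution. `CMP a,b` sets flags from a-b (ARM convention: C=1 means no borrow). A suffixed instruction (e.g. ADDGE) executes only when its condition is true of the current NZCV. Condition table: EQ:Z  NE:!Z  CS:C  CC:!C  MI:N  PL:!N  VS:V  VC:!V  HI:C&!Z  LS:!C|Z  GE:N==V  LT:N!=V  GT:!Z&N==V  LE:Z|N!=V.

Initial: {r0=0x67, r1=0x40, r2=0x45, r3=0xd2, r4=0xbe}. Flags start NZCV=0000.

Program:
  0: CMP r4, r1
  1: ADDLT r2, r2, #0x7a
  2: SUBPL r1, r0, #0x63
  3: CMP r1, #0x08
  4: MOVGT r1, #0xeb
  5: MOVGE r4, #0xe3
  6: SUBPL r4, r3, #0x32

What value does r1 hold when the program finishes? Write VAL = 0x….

VAL = 0x04

0: ✓ CMP  NZCV=0011
1: ✓ ADDLT  r2←0xbf
2: ✓ SUBPL  r1←0x04
3: ✓ CMP  NZCV=1000
4: · MOVGT
5: · MOVGE
6: · SUBPL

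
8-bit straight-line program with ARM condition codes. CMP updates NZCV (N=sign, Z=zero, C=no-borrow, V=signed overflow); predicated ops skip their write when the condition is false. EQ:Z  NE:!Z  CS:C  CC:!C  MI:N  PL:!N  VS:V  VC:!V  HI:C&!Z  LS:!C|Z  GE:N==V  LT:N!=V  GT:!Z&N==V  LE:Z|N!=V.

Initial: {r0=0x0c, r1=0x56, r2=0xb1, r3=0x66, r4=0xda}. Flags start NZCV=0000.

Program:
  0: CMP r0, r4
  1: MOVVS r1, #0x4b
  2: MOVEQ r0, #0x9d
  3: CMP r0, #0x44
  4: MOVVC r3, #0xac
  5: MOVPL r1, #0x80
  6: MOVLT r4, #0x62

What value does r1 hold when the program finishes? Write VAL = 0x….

VAL = 0x56

0: ✓ CMP  NZCV=0000
1: · MOVVS
2: · MOVEQ
3: ✓ CMP  NZCV=1000
4: ✓ MOVVC  r3←0xac
5: · MOVPL
6: ✓ MOVLT  r4←0x62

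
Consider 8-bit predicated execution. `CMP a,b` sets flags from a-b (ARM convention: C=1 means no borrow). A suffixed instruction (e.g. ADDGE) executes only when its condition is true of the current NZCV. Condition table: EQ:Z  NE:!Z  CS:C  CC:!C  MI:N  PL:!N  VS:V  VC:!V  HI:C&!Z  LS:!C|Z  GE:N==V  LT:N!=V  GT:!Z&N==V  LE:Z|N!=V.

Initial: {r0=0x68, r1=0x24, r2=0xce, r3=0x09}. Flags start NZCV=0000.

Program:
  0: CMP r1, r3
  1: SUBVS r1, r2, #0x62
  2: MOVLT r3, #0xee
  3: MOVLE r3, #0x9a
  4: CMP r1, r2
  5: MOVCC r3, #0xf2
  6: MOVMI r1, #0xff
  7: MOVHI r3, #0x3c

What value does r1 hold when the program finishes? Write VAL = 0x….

VAL = 0x24

0: ✓ CMP  NZCV=0010
1: · SUBVS
2: · MOVLT
3: · MOVLE
4: ✓ CMP  NZCV=0000
5: ✓ MOVCC  r3←0xf2
6: · MOVMI
7: · MOVHI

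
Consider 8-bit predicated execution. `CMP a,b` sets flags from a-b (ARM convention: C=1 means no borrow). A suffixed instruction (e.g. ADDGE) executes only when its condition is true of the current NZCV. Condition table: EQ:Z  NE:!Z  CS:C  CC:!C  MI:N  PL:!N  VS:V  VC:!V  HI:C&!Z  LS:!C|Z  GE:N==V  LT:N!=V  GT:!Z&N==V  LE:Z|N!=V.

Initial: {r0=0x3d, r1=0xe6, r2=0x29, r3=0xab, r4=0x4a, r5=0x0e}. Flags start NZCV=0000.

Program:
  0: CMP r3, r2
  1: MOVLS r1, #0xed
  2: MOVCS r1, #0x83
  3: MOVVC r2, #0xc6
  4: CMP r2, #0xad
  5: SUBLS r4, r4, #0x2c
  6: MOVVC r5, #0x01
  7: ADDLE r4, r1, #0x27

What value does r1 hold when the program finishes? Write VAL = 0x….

0: ✓ CMP  NZCV=1010
1: · MOVLS
2: ✓ MOVCS  r1←0x83
3: ✓ MOVVC  r2←0xc6
4: ✓ CMP  NZCV=0010
5: · SUBLS
6: ✓ MOVVC  r5←0x01
7: · ADDLE

VAL = 0x83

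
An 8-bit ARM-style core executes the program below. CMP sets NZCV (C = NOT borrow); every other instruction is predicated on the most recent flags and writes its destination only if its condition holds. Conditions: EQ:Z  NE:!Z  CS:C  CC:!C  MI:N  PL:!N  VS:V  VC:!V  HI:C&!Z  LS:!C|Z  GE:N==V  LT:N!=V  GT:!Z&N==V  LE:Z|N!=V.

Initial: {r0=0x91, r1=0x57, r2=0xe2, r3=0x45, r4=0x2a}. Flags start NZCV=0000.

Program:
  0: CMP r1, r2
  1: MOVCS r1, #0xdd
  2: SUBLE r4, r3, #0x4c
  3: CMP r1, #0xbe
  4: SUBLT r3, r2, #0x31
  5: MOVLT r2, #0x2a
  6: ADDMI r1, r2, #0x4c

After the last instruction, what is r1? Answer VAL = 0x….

VAL = 0x2e

0: ✓ CMP  NZCV=0000
1: · MOVCS
2: · SUBLE
3: ✓ CMP  NZCV=1001
4: · SUBLT
5: · MOVLT
6: ✓ ADDMI  r1←0x2e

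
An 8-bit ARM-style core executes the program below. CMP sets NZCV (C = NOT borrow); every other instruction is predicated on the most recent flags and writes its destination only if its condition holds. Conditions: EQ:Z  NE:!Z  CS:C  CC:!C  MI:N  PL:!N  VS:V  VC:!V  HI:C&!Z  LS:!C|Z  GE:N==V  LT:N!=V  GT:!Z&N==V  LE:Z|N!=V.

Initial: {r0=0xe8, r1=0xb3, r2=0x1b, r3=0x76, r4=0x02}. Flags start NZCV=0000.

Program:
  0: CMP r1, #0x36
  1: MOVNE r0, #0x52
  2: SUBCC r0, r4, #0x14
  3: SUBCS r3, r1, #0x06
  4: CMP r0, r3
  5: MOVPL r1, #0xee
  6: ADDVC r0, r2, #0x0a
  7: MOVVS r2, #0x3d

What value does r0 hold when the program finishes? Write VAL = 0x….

VAL = 0x52

0: ✓ CMP  NZCV=0011
1: ✓ MOVNE  r0←0x52
2: · SUBCC
3: ✓ SUBCS  r3←0xad
4: ✓ CMP  NZCV=1001
5: · MOVPL
6: · ADDVC
7: ✓ MOVVS  r2←0x3d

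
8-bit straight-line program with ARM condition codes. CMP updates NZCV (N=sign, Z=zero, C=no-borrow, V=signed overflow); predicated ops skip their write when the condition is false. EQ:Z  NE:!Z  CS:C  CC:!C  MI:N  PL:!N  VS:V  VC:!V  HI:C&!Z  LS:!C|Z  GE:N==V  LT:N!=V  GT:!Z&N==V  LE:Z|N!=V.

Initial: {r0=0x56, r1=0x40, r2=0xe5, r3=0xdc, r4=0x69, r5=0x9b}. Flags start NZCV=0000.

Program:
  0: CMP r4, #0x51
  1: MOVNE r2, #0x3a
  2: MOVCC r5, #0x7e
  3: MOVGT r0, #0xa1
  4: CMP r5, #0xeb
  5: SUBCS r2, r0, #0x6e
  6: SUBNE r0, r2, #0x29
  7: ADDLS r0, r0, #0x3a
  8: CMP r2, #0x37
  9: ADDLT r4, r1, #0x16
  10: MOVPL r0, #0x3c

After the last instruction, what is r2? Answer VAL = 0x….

0: ✓ CMP  NZCV=0010
1: ✓ MOVNE  r2←0x3a
2: · MOVCC
3: ✓ MOVGT  r0←0xa1
4: ✓ CMP  NZCV=1000
5: · SUBCS
6: ✓ SUBNE  r0←0x11
7: ✓ ADDLS  r0←0x4b
8: ✓ CMP  NZCV=0010
9: · ADDLT
10: ✓ MOVPL  r0←0x3c

VAL = 0x3a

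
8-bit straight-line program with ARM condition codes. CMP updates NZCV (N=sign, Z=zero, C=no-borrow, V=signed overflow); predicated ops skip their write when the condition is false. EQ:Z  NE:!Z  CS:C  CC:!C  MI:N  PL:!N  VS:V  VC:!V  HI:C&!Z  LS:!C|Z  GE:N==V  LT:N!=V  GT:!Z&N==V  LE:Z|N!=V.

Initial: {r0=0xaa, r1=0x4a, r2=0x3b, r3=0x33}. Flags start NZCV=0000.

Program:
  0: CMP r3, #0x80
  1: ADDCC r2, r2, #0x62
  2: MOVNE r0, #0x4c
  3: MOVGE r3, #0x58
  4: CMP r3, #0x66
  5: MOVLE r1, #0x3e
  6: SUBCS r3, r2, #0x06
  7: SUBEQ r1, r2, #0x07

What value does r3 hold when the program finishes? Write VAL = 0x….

0: ✓ CMP  NZCV=1001
1: ✓ ADDCC  r2←0x9d
2: ✓ MOVNE  r0←0x4c
3: ✓ MOVGE  r3←0x58
4: ✓ CMP  NZCV=1000
5: ✓ MOVLE  r1←0x3e
6: · SUBCS
7: · SUBEQ

VAL = 0x58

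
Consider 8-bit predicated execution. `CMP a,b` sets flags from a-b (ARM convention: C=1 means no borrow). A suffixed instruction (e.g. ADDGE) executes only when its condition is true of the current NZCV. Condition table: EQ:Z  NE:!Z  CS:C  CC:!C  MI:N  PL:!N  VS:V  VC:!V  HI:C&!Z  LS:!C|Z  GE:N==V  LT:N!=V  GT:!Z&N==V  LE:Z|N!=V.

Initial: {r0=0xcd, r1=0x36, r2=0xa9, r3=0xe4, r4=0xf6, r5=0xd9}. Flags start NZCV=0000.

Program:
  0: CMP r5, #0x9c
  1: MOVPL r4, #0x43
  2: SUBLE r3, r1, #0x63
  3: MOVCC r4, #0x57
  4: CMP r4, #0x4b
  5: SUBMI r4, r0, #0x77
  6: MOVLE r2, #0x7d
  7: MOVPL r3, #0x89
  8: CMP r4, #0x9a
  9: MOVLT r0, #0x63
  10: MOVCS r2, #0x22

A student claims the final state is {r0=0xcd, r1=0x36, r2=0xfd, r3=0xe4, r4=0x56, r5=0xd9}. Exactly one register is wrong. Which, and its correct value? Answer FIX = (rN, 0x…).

FIX = (r2, 0x7d)

0: ✓ CMP  NZCV=0010
1: ✓ MOVPL  r4←0x43
2: · SUBLE
3: · MOVCC
4: ✓ CMP  NZCV=1000
5: ✓ SUBMI  r4←0x56
6: ✓ MOVLE  r2←0x7d
7: · MOVPL
8: ✓ CMP  NZCV=1001
9: · MOVLT
10: · MOVCS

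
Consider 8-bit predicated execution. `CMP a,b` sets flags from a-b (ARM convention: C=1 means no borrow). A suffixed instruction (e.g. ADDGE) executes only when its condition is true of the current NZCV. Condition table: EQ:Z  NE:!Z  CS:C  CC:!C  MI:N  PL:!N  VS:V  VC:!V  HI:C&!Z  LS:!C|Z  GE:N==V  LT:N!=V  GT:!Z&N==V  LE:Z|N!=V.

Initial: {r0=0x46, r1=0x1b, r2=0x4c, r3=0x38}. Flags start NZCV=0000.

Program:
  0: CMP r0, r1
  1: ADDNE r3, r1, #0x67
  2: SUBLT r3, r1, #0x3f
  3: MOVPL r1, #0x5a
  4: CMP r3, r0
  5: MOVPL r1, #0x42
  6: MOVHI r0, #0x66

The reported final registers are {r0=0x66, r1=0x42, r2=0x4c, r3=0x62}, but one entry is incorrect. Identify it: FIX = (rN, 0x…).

FIX = (r3, 0x82)

[0] flags=0010 → (cmp)
[1] flags=0010 NE?T → r3=0x82
[2] flags=0010 LT?F → skip
[3] flags=0010 PL?T → r1=0x5a
[4] flags=0011 → (cmp)
[5] flags=0011 PL?T → r1=0x42
[6] flags=0011 HI?T → r0=0x66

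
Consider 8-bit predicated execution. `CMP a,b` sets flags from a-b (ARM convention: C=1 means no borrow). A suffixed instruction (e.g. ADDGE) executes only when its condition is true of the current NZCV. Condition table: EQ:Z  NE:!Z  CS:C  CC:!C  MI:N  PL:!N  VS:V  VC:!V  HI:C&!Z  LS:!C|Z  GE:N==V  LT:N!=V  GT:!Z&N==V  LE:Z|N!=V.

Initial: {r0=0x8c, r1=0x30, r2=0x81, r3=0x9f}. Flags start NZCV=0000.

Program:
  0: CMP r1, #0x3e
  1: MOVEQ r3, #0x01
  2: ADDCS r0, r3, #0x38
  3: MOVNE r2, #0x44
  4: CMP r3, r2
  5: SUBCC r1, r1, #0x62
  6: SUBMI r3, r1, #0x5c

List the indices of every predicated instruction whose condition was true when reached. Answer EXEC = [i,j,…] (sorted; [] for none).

EXEC = [3]

0: ✓ CMP  NZCV=1000
1: · MOVEQ
2: · ADDCS
3: ✓ MOVNE  r2←0x44
4: ✓ CMP  NZCV=0011
5: · SUBCC
6: · SUBMI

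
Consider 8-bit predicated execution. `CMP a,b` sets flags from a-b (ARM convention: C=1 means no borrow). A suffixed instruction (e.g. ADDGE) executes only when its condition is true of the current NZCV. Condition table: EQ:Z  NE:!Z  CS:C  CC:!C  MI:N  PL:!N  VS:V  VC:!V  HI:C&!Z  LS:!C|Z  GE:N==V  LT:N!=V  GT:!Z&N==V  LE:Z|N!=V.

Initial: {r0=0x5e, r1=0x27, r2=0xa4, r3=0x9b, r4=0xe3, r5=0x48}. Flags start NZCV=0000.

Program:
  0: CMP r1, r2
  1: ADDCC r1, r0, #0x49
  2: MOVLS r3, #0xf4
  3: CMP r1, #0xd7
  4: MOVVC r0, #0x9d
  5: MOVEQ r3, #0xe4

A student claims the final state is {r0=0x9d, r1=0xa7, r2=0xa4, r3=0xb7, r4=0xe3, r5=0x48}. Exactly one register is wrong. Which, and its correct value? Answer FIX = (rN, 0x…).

[0] flags=1001 → (cmp)
[1] flags=1001 CC?T → r1=0xa7
[2] flags=1001 LS?T → r3=0xf4
[3] flags=1000 → (cmp)
[4] flags=1000 VC?T → r0=0x9d
[5] flags=1000 EQ?F → skip

FIX = (r3, 0xf4)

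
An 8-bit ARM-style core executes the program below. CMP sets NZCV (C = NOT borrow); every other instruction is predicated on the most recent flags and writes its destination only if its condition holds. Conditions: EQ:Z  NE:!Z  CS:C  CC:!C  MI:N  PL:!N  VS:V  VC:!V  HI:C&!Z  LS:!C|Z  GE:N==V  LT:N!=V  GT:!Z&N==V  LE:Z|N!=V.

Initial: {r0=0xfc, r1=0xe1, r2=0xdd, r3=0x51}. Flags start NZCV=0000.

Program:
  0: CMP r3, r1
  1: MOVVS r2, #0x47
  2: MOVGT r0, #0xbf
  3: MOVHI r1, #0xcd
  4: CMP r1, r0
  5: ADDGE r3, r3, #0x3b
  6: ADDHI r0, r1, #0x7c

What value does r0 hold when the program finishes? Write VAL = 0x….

VAL = 0x5d

0: ✓ CMP  NZCV=0000
1: · MOVVS
2: ✓ MOVGT  r0←0xbf
3: · MOVHI
4: ✓ CMP  NZCV=0010
5: ✓ ADDGE  r3←0x8c
6: ✓ ADDHI  r0←0x5d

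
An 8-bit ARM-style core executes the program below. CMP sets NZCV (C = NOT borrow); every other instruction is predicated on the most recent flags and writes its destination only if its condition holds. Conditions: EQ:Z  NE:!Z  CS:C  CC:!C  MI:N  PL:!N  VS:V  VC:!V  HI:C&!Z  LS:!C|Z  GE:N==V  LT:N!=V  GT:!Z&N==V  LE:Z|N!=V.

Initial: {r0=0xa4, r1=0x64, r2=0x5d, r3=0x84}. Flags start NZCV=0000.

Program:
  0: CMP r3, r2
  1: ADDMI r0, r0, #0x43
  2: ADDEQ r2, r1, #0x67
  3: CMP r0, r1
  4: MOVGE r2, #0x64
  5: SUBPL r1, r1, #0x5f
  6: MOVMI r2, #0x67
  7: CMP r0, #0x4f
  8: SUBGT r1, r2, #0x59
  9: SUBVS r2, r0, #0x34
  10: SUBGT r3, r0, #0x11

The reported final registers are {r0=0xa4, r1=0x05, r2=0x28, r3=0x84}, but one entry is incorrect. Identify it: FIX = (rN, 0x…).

[0] flags=0011 → (cmp)
[1] flags=0011 MI?F → skip
[2] flags=0011 EQ?F → skip
[3] flags=0011 → (cmp)
[4] flags=0011 GE?F → skip
[5] flags=0011 PL?T → r1=0x05
[6] flags=0011 MI?F → skip
[7] flags=0011 → (cmp)
[8] flags=0011 GT?F → skip
[9] flags=0011 VS?T → r2=0x70
[10] flags=0011 GT?F → skip

FIX = (r2, 0x70)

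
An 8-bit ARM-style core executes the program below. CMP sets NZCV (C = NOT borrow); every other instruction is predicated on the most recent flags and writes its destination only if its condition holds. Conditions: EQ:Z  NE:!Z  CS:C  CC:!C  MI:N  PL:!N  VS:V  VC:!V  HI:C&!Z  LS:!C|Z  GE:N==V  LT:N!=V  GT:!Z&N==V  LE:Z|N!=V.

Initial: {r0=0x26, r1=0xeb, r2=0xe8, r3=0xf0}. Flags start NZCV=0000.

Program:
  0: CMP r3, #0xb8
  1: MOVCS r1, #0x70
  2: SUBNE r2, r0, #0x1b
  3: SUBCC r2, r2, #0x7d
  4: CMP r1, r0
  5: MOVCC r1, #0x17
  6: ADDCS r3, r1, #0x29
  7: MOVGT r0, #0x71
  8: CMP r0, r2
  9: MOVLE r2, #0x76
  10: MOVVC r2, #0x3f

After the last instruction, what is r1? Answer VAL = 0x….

VAL = 0x70

[0] flags=0010 → (cmp)
[1] flags=0010 CS?T → r1=0x70
[2] flags=0010 NE?T → r2=0x0b
[3] flags=0010 CC?F → skip
[4] flags=0010 → (cmp)
[5] flags=0010 CC?F → skip
[6] flags=0010 CS?T → r3=0x99
[7] flags=0010 GT?T → r0=0x71
[8] flags=0010 → (cmp)
[9] flags=0010 LE?F → skip
[10] flags=0010 VC?T → r2=0x3f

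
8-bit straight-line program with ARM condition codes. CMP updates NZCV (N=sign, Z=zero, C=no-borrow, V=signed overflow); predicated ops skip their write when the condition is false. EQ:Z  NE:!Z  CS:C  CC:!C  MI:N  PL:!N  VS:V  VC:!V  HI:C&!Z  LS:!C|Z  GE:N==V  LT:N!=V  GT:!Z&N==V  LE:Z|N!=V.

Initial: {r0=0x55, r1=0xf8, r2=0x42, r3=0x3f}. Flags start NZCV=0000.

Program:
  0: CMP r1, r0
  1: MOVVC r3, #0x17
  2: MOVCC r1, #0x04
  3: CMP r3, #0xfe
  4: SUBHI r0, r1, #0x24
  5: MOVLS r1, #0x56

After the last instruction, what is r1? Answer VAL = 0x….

[0] flags=1010 → (cmp)
[1] flags=1010 VC?T → r3=0x17
[2] flags=1010 CC?F → skip
[3] flags=0000 → (cmp)
[4] flags=0000 HI?F → skip
[5] flags=0000 LS?T → r1=0x56

VAL = 0x56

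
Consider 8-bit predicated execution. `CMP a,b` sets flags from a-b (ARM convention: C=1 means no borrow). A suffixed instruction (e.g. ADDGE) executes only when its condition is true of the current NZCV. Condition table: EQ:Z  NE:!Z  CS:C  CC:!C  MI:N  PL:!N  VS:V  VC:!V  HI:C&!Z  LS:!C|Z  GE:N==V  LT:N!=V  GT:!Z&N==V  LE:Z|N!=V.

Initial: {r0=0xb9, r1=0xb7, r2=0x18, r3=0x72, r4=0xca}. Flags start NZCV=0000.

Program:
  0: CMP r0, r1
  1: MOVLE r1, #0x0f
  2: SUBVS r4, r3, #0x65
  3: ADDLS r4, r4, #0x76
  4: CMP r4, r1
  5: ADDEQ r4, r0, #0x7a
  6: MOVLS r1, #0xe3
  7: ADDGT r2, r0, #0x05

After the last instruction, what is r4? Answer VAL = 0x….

0: ✓ CMP  NZCV=0010
1: · MOVLE
2: · SUBVS
3: · ADDLS
4: ✓ CMP  NZCV=0010
5: · ADDEQ
6: · MOVLS
7: ✓ ADDGT  r2←0xbe

VAL = 0xca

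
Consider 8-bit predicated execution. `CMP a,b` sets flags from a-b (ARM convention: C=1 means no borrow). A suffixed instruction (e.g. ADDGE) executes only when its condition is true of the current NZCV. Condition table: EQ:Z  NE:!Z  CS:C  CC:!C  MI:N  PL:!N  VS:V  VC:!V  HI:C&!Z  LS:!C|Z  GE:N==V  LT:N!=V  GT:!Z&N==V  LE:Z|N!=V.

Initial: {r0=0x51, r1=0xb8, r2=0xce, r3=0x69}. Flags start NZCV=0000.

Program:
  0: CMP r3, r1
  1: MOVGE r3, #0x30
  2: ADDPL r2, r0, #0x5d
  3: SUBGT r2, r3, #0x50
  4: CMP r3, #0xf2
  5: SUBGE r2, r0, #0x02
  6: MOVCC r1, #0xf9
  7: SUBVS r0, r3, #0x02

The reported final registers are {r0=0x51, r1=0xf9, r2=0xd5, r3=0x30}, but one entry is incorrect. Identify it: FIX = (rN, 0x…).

FIX = (r2, 0x4f)

[0] flags=1001 → (cmp)
[1] flags=1001 GE?T → r3=0x30
[2] flags=1001 PL?F → skip
[3] flags=1001 GT?T → r2=0xe0
[4] flags=0000 → (cmp)
[5] flags=0000 GE?T → r2=0x4f
[6] flags=0000 CC?T → r1=0xf9
[7] flags=0000 VS?F → skip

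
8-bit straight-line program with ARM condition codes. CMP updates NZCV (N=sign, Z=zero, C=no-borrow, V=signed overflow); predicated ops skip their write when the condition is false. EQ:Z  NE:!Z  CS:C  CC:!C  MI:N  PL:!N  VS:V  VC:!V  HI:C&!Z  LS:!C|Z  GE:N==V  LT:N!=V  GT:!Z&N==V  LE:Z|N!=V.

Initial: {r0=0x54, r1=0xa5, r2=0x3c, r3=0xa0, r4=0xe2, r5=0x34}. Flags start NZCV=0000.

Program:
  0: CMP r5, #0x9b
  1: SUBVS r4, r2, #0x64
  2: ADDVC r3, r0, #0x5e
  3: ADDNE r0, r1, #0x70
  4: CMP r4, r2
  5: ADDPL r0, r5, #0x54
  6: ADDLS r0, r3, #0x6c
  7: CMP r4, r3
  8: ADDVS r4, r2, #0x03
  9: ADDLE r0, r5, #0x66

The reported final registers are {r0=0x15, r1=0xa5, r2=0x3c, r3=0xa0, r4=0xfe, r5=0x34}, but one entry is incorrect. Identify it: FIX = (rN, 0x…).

FIX = (r4, 0xd8)

[0] flags=1001 → (cmp)
[1] flags=1001 VS?T → r4=0xd8
[2] flags=1001 VC?F → skip
[3] flags=1001 NE?T → r0=0x15
[4] flags=1010 → (cmp)
[5] flags=1010 PL?F → skip
[6] flags=1010 LS?F → skip
[7] flags=0010 → (cmp)
[8] flags=0010 VS?F → skip
[9] flags=0010 LE?F → skip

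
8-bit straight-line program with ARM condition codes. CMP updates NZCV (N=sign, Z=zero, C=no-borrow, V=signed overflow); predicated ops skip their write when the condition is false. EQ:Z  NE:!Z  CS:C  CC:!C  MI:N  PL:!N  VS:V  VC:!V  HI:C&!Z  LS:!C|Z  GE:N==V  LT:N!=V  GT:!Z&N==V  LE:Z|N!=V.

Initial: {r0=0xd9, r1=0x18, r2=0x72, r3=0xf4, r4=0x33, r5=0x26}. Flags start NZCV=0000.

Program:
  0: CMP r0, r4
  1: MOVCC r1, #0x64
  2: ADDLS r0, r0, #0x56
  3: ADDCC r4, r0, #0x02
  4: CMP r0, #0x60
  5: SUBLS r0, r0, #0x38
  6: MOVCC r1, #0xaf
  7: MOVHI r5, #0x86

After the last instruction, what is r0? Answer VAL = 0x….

[0] flags=1010 → (cmp)
[1] flags=1010 CC?F → skip
[2] flags=1010 LS?F → skip
[3] flags=1010 CC?F → skip
[4] flags=0011 → (cmp)
[5] flags=0011 LS?F → skip
[6] flags=0011 CC?F → skip
[7] flags=0011 HI?T → r5=0x86

VAL = 0xd9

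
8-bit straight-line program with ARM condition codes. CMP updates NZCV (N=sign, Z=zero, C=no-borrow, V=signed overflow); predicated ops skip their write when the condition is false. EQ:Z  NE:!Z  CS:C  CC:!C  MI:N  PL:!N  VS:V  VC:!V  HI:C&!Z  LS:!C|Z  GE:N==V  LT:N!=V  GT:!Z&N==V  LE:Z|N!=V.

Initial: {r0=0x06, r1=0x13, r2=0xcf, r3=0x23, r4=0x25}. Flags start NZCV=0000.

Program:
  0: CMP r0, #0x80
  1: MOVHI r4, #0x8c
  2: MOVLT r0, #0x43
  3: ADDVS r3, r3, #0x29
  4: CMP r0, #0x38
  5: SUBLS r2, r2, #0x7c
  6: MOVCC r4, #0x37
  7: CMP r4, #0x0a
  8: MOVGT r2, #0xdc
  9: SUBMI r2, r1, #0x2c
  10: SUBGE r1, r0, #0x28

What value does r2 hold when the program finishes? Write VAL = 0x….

VAL = 0xdc

0: ✓ CMP  NZCV=1001
1: · MOVHI
2: · MOVLT
3: ✓ ADDVS  r3←0x4c
4: ✓ CMP  NZCV=1000
5: ✓ SUBLS  r2←0x53
6: ✓ MOVCC  r4←0x37
7: ✓ CMP  NZCV=0010
8: ✓ MOVGT  r2←0xdc
9: · SUBMI
10: ✓ SUBGE  r1←0xde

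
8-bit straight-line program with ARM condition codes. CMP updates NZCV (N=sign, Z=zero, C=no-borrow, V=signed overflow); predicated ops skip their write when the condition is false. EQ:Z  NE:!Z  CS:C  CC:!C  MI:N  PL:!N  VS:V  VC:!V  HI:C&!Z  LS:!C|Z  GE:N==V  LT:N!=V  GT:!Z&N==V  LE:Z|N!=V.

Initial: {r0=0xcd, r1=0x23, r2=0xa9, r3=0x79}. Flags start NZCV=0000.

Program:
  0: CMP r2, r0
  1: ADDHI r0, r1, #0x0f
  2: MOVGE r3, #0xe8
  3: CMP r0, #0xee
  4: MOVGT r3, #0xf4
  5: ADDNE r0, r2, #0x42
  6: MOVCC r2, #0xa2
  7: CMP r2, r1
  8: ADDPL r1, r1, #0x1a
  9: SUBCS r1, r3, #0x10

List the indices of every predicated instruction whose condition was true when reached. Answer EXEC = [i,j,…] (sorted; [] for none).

EXEC = [5,6,8,9]

[0] flags=1000 → (cmp)
[1] flags=1000 HI?F → skip
[2] flags=1000 GE?F → skip
[3] flags=1000 → (cmp)
[4] flags=1000 GT?F → skip
[5] flags=1000 NE?T → r0=0xeb
[6] flags=1000 CC?T → r2=0xa2
[7] flags=0011 → (cmp)
[8] flags=0011 PL?T → r1=0x3d
[9] flags=0011 CS?T → r1=0x69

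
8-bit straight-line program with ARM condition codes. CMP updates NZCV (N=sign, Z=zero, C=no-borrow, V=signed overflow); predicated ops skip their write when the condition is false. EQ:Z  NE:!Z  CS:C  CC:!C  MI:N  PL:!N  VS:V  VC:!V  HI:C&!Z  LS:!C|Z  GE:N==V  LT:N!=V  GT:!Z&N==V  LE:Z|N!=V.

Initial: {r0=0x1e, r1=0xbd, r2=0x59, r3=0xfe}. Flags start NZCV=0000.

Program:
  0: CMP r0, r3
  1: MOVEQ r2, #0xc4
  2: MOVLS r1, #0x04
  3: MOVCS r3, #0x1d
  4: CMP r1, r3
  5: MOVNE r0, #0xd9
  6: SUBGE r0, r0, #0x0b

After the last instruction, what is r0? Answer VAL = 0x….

0: ✓ CMP  NZCV=0000
1: · MOVEQ
2: ✓ MOVLS  r1←0x04
3: · MOVCS
4: ✓ CMP  NZCV=0000
5: ✓ MOVNE  r0←0xd9
6: ✓ SUBGE  r0←0xce

VAL = 0xce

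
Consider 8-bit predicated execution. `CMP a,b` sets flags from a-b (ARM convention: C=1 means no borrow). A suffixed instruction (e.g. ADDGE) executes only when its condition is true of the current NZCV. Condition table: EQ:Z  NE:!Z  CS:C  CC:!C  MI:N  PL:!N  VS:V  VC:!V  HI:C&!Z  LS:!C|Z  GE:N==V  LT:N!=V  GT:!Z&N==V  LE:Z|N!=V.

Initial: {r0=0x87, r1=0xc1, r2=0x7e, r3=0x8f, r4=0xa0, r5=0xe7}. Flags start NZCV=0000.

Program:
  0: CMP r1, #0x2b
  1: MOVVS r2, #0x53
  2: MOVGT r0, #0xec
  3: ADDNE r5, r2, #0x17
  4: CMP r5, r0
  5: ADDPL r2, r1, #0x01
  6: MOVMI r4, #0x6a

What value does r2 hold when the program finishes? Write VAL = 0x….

0: ✓ CMP  NZCV=1010
1: · MOVVS
2: · MOVGT
3: ✓ ADDNE  r5←0x95
4: ✓ CMP  NZCV=0010
5: ✓ ADDPL  r2←0xc2
6: · MOVMI

VAL = 0xc2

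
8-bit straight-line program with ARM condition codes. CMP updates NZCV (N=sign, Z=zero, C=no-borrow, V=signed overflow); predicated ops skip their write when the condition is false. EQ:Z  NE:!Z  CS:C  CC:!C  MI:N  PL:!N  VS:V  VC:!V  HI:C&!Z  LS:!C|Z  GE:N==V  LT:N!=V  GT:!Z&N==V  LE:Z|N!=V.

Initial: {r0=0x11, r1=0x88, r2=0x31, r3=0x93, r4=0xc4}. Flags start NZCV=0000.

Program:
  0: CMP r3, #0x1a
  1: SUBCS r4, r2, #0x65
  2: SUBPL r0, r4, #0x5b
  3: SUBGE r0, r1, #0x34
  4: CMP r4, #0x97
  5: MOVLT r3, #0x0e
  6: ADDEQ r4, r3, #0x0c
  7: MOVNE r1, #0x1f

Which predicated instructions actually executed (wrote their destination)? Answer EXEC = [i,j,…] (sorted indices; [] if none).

EXEC = [1,2,7]

[0] flags=0011 → (cmp)
[1] flags=0011 CS?T → r4=0xcc
[2] flags=0011 PL?T → r0=0x71
[3] flags=0011 GE?F → skip
[4] flags=0010 → (cmp)
[5] flags=0010 LT?F → skip
[6] flags=0010 EQ?F → skip
[7] flags=0010 NE?T → r1=0x1f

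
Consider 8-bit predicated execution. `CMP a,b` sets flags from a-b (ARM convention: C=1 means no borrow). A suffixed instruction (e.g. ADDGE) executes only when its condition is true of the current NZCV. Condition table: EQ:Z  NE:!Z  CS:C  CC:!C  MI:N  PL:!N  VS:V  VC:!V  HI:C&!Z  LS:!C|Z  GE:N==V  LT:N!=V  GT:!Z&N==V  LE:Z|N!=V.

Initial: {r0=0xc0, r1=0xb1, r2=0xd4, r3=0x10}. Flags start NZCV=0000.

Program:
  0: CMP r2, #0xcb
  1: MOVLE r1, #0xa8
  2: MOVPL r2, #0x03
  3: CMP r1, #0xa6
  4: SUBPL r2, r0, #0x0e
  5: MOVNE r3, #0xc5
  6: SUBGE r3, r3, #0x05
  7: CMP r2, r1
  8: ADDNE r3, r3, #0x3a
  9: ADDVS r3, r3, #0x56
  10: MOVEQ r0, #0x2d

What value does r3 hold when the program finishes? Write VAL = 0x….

VAL = 0xfa

[0] flags=0010 → (cmp)
[1] flags=0010 LE?F → skip
[2] flags=0010 PL?T → r2=0x03
[3] flags=0010 → (cmp)
[4] flags=0010 PL?T → r2=0xb2
[5] flags=0010 NE?T → r3=0xc5
[6] flags=0010 GE?T → r3=0xc0
[7] flags=0010 → (cmp)
[8] flags=0010 NE?T → r3=0xfa
[9] flags=0010 VS?F → skip
[10] flags=0010 EQ?F → skip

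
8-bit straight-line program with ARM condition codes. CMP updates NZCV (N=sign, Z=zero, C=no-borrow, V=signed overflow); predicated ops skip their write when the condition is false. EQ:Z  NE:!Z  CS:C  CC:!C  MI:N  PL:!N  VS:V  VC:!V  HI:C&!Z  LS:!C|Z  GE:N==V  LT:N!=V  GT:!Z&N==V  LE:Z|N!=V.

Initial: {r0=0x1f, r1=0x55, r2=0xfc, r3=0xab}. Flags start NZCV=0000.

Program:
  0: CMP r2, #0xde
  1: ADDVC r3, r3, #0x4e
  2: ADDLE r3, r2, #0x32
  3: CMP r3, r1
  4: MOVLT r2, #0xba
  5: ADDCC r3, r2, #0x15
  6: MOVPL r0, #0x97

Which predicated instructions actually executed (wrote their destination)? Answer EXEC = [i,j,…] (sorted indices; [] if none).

0: ✓ CMP  NZCV=0010
1: ✓ ADDVC  r3←0xf9
2: · ADDLE
3: ✓ CMP  NZCV=1010
4: ✓ MOVLT  r2←0xba
5: · ADDCC
6: · MOVPL

EXEC = [1,4]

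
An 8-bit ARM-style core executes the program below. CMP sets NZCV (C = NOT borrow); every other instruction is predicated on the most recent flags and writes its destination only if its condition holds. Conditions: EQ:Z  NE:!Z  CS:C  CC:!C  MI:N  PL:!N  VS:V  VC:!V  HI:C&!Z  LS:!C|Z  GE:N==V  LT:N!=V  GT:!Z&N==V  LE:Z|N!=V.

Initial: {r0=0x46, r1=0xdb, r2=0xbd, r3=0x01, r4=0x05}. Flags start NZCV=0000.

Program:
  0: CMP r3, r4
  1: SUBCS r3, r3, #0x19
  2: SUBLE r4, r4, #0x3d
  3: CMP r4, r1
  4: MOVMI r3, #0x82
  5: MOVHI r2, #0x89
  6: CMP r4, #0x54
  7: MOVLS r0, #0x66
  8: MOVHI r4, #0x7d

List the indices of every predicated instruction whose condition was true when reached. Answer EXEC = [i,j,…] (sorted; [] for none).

[0] flags=1000 → (cmp)
[1] flags=1000 CS?F → skip
[2] flags=1000 LE?T → r4=0xc8
[3] flags=1000 → (cmp)
[4] flags=1000 MI?T → r3=0x82
[5] flags=1000 HI?F → skip
[6] flags=0011 → (cmp)
[7] flags=0011 LS?F → skip
[8] flags=0011 HI?T → r4=0x7d

EXEC = [2,4,8]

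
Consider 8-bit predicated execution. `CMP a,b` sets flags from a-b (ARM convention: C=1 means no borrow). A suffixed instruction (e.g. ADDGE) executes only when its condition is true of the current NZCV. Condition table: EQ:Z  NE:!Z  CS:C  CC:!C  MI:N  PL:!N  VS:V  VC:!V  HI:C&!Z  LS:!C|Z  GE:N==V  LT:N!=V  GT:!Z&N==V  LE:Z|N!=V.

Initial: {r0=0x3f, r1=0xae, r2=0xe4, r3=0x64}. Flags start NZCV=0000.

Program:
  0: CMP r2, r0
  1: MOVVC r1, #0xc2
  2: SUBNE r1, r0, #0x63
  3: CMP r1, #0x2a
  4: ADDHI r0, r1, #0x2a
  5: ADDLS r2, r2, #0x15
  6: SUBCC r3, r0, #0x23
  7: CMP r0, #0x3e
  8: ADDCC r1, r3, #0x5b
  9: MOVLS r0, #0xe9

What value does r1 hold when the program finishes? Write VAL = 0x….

[0] flags=1010 → (cmp)
[1] flags=1010 VC?T → r1=0xc2
[2] flags=1010 NE?T → r1=0xdc
[3] flags=1010 → (cmp)
[4] flags=1010 HI?T → r0=0x06
[5] flags=1010 LS?F → skip
[6] flags=1010 CC?F → skip
[7] flags=1000 → (cmp)
[8] flags=1000 CC?T → r1=0xbf
[9] flags=1000 LS?T → r0=0xe9

VAL = 0xbf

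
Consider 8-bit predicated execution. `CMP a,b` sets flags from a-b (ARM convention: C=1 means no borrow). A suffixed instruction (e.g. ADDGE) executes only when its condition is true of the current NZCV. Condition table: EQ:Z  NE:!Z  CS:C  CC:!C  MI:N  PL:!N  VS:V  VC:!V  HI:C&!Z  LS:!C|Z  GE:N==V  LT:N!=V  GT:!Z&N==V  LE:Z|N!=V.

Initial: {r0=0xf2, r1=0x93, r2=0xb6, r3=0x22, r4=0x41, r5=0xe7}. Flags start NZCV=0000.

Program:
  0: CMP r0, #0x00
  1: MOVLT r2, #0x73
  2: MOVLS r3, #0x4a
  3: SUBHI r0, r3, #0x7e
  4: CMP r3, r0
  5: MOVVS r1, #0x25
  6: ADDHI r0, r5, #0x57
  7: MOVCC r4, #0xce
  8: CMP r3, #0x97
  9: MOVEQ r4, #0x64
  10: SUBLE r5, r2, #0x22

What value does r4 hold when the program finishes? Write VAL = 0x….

VAL = 0xce

0: ✓ CMP  NZCV=1010
1: ✓ MOVLT  r2←0x73
2: · MOVLS
3: ✓ SUBHI  r0←0xa4
4: ✓ CMP  NZCV=0000
5: · MOVVS
6: · ADDHI
7: ✓ MOVCC  r4←0xce
8: ✓ CMP  NZCV=1001
9: · MOVEQ
10: · SUBLE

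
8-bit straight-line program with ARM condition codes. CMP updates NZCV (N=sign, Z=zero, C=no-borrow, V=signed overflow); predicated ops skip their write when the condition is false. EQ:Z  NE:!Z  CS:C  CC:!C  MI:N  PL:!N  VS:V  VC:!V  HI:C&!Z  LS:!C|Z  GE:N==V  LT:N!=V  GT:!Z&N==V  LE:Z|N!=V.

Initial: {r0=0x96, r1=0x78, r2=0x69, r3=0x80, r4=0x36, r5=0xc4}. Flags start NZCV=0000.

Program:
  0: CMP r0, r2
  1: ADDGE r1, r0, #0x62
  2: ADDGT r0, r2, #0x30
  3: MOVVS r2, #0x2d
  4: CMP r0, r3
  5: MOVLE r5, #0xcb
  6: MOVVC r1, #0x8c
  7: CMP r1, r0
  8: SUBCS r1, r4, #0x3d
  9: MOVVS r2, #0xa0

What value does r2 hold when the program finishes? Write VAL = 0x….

VAL = 0x2d

[0] flags=0011 → (cmp)
[1] flags=0011 GE?F → skip
[2] flags=0011 GT?F → skip
[3] flags=0011 VS?T → r2=0x2d
[4] flags=0010 → (cmp)
[5] flags=0010 LE?F → skip
[6] flags=0010 VC?T → r1=0x8c
[7] flags=1000 → (cmp)
[8] flags=1000 CS?F → skip
[9] flags=1000 VS?F → skip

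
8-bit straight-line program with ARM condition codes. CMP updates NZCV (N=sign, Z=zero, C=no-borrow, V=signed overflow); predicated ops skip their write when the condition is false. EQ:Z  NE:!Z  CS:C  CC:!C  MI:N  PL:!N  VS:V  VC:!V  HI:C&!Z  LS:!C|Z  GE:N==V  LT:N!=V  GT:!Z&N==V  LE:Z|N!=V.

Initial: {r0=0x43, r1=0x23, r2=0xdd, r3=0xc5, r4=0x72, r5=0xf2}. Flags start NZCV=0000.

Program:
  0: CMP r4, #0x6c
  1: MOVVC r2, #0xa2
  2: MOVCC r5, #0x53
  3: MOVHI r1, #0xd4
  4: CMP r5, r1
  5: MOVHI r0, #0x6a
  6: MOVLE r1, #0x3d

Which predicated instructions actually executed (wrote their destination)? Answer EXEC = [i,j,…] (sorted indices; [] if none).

[0] flags=0010 → (cmp)
[1] flags=0010 VC?T → r2=0xa2
[2] flags=0010 CC?F → skip
[3] flags=0010 HI?T → r1=0xd4
[4] flags=0010 → (cmp)
[5] flags=0010 HI?T → r0=0x6a
[6] flags=0010 LE?F → skip

EXEC = [1,3,5]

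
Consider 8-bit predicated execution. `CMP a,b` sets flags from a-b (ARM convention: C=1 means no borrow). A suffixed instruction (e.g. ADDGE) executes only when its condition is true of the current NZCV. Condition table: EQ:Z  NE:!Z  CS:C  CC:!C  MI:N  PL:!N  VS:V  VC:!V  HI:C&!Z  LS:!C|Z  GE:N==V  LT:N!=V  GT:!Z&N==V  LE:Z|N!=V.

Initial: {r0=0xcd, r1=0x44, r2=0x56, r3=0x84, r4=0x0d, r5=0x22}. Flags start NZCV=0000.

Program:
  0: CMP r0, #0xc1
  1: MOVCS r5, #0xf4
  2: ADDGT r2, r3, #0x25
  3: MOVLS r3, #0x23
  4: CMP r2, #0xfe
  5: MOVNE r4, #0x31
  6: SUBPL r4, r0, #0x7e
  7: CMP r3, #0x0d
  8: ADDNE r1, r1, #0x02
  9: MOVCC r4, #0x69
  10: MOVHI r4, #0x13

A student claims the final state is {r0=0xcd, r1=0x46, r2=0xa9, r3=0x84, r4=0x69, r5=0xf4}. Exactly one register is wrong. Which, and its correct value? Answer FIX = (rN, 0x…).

[0] flags=0010 → (cmp)
[1] flags=0010 CS?T → r5=0xf4
[2] flags=0010 GT?T → r2=0xa9
[3] flags=0010 LS?F → skip
[4] flags=1000 → (cmp)
[5] flags=1000 NE?T → r4=0x31
[6] flags=1000 PL?F → skip
[7] flags=0011 → (cmp)
[8] flags=0011 NE?T → r1=0x46
[9] flags=0011 CC?F → skip
[10] flags=0011 HI?T → r4=0x13

FIX = (r4, 0x13)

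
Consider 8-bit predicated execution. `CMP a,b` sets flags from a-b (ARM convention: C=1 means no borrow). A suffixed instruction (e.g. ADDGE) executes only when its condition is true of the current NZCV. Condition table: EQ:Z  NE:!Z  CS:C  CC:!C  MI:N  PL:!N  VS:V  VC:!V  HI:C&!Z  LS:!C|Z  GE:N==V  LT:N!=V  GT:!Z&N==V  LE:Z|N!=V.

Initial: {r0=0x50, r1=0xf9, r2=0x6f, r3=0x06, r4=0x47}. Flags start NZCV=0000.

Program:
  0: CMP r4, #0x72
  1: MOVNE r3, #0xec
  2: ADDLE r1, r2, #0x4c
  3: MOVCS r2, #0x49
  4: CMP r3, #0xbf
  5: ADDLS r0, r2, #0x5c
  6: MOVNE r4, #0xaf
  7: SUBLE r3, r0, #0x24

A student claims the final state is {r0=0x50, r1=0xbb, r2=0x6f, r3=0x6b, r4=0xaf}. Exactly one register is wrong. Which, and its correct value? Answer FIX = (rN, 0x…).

FIX = (r3, 0xec)

0: ✓ CMP  NZCV=1000
1: ✓ MOVNE  r3←0xec
2: ✓ ADDLE  r1←0xbb
3: · MOVCS
4: ✓ CMP  NZCV=0010
5: · ADDLS
6: ✓ MOVNE  r4←0xaf
7: · SUBLE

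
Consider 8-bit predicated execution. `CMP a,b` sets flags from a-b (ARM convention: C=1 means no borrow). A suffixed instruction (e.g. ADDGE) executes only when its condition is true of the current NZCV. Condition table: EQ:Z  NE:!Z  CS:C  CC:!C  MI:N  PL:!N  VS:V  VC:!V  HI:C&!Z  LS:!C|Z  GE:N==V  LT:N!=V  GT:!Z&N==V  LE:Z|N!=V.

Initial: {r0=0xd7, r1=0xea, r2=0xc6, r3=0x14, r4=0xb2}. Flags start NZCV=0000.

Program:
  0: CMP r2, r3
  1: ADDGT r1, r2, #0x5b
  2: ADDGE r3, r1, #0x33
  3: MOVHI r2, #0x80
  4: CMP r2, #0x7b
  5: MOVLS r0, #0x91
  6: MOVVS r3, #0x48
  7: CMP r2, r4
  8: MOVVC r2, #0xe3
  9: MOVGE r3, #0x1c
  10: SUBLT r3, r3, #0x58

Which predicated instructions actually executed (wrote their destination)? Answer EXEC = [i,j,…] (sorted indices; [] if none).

[0] flags=1010 → (cmp)
[1] flags=1010 GT?F → skip
[2] flags=1010 GE?F → skip
[3] flags=1010 HI?T → r2=0x80
[4] flags=0011 → (cmp)
[5] flags=0011 LS?F → skip
[6] flags=0011 VS?T → r3=0x48
[7] flags=1000 → (cmp)
[8] flags=1000 VC?T → r2=0xe3
[9] flags=1000 GE?F → skip
[10] flags=1000 LT?T → r3=0xf0

EXEC = [3,6,8,10]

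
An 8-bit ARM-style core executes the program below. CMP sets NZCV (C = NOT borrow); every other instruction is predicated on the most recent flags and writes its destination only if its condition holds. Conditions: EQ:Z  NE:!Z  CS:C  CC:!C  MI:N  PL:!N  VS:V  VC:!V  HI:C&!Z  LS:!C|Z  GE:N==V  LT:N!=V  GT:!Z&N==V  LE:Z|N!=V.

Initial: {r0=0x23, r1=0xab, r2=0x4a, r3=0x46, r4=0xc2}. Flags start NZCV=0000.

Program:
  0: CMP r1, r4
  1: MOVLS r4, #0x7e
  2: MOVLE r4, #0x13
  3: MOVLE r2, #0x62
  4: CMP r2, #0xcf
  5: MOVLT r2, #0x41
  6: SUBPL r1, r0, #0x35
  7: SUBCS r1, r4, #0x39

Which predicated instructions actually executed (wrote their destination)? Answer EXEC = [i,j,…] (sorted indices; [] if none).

0: ✓ CMP  NZCV=1000
1: ✓ MOVLS  r4←0x7e
2: ✓ MOVLE  r4←0x13
3: ✓ MOVLE  r2←0x62
4: ✓ CMP  NZCV=1001
5: · MOVLT
6: · SUBPL
7: · SUBCS

EXEC = [1,2,3]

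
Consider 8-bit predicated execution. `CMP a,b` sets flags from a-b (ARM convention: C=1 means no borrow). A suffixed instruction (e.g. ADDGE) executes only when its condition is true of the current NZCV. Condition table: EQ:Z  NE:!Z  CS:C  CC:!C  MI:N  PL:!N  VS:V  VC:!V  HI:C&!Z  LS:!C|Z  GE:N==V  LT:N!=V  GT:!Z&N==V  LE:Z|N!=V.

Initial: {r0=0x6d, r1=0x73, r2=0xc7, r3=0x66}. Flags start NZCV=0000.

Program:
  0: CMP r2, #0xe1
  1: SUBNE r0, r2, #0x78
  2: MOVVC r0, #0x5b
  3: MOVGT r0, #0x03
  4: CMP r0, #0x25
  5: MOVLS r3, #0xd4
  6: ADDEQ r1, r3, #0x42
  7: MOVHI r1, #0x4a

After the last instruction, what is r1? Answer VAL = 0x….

VAL = 0x4a

0: ✓ CMP  NZCV=1000
1: ✓ SUBNE  r0←0x4f
2: ✓ MOVVC  r0←0x5b
3: · MOVGT
4: ✓ CMP  NZCV=0010
5: · MOVLS
6: · ADDEQ
7: ✓ MOVHI  r1←0x4a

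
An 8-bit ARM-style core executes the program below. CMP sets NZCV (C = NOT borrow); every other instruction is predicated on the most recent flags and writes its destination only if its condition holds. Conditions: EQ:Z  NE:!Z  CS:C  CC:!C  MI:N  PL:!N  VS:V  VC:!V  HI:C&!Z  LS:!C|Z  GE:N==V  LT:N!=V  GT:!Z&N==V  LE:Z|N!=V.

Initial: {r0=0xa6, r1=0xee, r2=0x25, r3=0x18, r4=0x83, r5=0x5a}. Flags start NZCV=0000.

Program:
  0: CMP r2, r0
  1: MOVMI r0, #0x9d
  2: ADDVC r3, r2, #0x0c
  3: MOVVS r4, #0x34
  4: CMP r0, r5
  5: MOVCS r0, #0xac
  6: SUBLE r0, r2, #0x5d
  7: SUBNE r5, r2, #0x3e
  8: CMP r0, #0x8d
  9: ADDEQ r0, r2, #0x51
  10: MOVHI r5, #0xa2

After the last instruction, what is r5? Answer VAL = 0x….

[0] flags=0000 → (cmp)
[1] flags=0000 MI?F → skip
[2] flags=0000 VC?T → r3=0x31
[3] flags=0000 VS?F → skip
[4] flags=0011 → (cmp)
[5] flags=0011 CS?T → r0=0xac
[6] flags=0011 LE?T → r0=0xc8
[7] flags=0011 NE?T → r5=0xe7
[8] flags=0010 → (cmp)
[9] flags=0010 EQ?F → skip
[10] flags=0010 HI?T → r5=0xa2

VAL = 0xa2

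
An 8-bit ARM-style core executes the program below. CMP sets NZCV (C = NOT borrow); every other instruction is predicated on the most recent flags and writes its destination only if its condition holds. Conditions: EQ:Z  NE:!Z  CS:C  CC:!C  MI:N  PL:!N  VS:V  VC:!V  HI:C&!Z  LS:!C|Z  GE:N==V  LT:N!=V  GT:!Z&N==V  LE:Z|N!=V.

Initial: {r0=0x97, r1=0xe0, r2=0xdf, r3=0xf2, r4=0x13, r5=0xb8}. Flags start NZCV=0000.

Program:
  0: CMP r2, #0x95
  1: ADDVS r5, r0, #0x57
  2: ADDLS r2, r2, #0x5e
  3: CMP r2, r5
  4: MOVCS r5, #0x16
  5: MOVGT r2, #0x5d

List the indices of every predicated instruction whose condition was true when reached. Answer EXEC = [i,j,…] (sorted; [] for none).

EXEC = [4,5]

0: ✓ CMP  NZCV=0010
1: · ADDVS
2: · ADDLS
3: ✓ CMP  NZCV=0010
4: ✓ MOVCS  r5←0x16
5: ✓ MOVGT  r2←0x5d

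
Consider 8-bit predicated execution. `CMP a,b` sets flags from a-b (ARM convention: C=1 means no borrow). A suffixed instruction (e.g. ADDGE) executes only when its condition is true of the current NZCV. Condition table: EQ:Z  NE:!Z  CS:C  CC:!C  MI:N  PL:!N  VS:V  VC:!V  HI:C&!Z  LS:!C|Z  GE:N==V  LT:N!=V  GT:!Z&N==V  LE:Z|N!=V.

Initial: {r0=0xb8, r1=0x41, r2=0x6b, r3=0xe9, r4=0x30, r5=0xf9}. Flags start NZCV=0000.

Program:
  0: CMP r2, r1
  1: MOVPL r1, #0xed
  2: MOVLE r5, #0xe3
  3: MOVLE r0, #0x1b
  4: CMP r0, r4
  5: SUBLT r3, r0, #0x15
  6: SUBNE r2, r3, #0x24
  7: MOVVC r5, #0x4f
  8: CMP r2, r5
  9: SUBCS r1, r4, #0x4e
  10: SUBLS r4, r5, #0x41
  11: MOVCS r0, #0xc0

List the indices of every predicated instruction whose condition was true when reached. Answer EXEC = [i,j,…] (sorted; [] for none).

EXEC = [1,5,6,7,9,11]

0: ✓ CMP  NZCV=0010
1: ✓ MOVPL  r1←0xed
2: · MOVLE
3: · MOVLE
4: ✓ CMP  NZCV=1010
5: ✓ SUBLT  r3←0xa3
6: ✓ SUBNE  r2←0x7f
7: ✓ MOVVC  r5←0x4f
8: ✓ CMP  NZCV=0010
9: ✓ SUBCS  r1←0xe2
10: · SUBLS
11: ✓ MOVCS  r0←0xc0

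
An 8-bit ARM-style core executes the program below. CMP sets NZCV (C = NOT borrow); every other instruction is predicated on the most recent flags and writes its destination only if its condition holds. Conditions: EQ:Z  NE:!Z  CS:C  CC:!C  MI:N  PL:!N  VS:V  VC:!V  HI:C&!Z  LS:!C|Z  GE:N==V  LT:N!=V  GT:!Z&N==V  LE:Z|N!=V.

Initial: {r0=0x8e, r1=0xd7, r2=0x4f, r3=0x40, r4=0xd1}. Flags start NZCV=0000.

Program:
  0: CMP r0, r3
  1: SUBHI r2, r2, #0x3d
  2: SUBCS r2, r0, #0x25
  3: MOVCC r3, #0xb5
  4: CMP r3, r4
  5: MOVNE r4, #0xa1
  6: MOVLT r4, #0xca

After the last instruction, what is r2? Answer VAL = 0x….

VAL = 0x69

0: ✓ CMP  NZCV=0011
1: ✓ SUBHI  r2←0x12
2: ✓ SUBCS  r2←0x69
3: · MOVCC
4: ✓ CMP  NZCV=0000
5: ✓ MOVNE  r4←0xa1
6: · MOVLT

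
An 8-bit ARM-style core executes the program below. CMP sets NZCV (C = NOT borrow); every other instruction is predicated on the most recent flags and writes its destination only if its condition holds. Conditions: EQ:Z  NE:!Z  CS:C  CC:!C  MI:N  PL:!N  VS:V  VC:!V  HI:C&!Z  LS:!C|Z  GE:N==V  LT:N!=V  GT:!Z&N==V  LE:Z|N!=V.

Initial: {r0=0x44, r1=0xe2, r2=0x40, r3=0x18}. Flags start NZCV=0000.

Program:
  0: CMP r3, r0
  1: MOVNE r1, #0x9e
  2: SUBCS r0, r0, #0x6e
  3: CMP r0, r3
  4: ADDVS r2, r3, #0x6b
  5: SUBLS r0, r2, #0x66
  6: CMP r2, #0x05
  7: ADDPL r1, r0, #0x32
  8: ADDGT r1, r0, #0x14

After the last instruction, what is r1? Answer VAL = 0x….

VAL = 0x58

0: ✓ CMP  NZCV=1000
1: ✓ MOVNE  r1←0x9e
2: · SUBCS
3: ✓ CMP  NZCV=0010
4: · ADDVS
5: · SUBLS
6: ✓ CMP  NZCV=0010
7: ✓ ADDPL  r1←0x76
8: ✓ ADDGT  r1←0x58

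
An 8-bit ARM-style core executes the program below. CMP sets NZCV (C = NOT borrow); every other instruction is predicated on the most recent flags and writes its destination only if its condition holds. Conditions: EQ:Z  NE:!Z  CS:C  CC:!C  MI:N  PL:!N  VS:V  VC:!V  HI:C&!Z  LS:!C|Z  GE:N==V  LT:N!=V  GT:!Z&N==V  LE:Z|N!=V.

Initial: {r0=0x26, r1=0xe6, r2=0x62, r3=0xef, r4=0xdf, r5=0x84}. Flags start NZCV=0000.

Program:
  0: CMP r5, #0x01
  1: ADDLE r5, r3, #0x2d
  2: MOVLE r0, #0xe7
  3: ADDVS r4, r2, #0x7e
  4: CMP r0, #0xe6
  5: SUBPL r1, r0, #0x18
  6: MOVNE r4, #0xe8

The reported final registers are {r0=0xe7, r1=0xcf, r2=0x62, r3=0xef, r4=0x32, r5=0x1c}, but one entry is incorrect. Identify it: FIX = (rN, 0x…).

FIX = (r4, 0xe8)

[0] flags=1010 → (cmp)
[1] flags=1010 LE?T → r5=0x1c
[2] flags=1010 LE?T → r0=0xe7
[3] flags=1010 VS?F → skip
[4] flags=0010 → (cmp)
[5] flags=0010 PL?T → r1=0xcf
[6] flags=0010 NE?T → r4=0xe8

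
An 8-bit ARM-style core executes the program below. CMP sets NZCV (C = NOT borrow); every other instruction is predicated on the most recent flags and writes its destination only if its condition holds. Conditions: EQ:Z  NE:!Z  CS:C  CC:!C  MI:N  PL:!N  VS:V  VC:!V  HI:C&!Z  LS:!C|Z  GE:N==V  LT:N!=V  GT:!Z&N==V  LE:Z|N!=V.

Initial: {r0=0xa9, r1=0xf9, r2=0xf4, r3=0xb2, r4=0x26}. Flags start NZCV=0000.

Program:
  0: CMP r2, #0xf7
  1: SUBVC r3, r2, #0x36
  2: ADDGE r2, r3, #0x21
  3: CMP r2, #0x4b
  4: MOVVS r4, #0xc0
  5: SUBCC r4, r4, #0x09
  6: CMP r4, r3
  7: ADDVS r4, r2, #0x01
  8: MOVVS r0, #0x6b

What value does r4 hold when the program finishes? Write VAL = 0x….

0: ✓ CMP  NZCV=1000
1: ✓ SUBVC  r3←0xbe
2: · ADDGE
3: ✓ CMP  NZCV=1010
4: · MOVVS
5: · SUBCC
6: ✓ CMP  NZCV=0000
7: · ADDVS
8: · MOVVS

VAL = 0x26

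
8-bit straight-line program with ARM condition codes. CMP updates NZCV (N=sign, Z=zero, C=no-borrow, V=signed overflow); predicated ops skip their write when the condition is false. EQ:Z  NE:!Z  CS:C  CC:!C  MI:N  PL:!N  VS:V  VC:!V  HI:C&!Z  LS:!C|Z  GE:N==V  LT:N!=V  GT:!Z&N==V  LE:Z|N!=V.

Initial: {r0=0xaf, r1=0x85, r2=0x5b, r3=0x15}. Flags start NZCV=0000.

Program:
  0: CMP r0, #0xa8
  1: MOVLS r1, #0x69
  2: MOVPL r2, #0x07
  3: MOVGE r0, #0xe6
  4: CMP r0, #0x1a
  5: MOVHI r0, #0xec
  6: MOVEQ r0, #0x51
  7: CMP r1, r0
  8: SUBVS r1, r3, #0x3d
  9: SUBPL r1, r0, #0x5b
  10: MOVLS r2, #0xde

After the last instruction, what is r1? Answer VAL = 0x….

VAL = 0x85

0: ✓ CMP  NZCV=0010
1: · MOVLS
2: ✓ MOVPL  r2←0x07
3: ✓ MOVGE  r0←0xe6
4: ✓ CMP  NZCV=1010
5: ✓ MOVHI  r0←0xec
6: · MOVEQ
7: ✓ CMP  NZCV=1000
8: · SUBVS
9: · SUBPL
10: ✓ MOVLS  r2←0xde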